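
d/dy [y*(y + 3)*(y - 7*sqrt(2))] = 3*y^2 - 14*sqrt(2)*y + 6*y - 21*sqrt(2)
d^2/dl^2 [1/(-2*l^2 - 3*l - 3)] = 2*(4*l^2 + 6*l - (4*l + 3)^2 + 6)/(2*l^2 + 3*l + 3)^3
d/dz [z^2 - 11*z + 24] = 2*z - 11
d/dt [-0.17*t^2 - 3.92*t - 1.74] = -0.34*t - 3.92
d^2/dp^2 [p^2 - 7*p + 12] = 2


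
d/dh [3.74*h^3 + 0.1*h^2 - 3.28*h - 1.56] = 11.22*h^2 + 0.2*h - 3.28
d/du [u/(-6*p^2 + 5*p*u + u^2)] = (-6*p^2 + 5*p*u + u^2 - u*(5*p + 2*u))/(-6*p^2 + 5*p*u + u^2)^2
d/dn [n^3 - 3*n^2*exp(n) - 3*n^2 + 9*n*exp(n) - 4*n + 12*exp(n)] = -3*n^2*exp(n) + 3*n^2 + 3*n*exp(n) - 6*n + 21*exp(n) - 4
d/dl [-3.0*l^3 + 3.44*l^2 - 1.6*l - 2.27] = -9.0*l^2 + 6.88*l - 1.6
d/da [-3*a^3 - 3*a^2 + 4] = 3*a*(-3*a - 2)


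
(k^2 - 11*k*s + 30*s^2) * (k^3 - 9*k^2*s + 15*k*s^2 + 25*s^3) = k^5 - 20*k^4*s + 144*k^3*s^2 - 410*k^2*s^3 + 175*k*s^4 + 750*s^5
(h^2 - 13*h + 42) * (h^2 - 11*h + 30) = h^4 - 24*h^3 + 215*h^2 - 852*h + 1260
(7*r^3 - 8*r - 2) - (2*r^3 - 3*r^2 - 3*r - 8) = 5*r^3 + 3*r^2 - 5*r + 6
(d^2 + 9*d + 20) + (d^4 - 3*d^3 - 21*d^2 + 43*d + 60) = d^4 - 3*d^3 - 20*d^2 + 52*d + 80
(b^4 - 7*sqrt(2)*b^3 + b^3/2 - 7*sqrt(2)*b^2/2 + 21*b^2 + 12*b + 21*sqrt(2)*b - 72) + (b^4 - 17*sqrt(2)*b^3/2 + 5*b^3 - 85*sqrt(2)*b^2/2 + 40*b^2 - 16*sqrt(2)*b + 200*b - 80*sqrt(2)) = 2*b^4 - 31*sqrt(2)*b^3/2 + 11*b^3/2 - 46*sqrt(2)*b^2 + 61*b^2 + 5*sqrt(2)*b + 212*b - 80*sqrt(2) - 72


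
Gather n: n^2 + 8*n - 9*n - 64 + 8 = n^2 - n - 56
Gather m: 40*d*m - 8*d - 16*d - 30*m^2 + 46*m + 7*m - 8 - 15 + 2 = -24*d - 30*m^2 + m*(40*d + 53) - 21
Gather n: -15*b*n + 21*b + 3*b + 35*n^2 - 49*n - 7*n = 24*b + 35*n^2 + n*(-15*b - 56)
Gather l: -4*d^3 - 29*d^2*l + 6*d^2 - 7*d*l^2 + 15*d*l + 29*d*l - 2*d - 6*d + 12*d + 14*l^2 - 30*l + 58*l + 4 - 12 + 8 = -4*d^3 + 6*d^2 + 4*d + l^2*(14 - 7*d) + l*(-29*d^2 + 44*d + 28)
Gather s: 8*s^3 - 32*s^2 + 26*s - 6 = 8*s^3 - 32*s^2 + 26*s - 6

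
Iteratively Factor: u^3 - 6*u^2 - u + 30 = (u - 5)*(u^2 - u - 6) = (u - 5)*(u - 3)*(u + 2)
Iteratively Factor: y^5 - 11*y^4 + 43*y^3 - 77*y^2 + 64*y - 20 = (y - 1)*(y^4 - 10*y^3 + 33*y^2 - 44*y + 20) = (y - 2)*(y - 1)*(y^3 - 8*y^2 + 17*y - 10) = (y - 5)*(y - 2)*(y - 1)*(y^2 - 3*y + 2) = (y - 5)*(y - 2)*(y - 1)^2*(y - 2)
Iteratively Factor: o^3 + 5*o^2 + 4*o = (o)*(o^2 + 5*o + 4) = o*(o + 4)*(o + 1)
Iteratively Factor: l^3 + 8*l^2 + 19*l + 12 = (l + 4)*(l^2 + 4*l + 3) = (l + 3)*(l + 4)*(l + 1)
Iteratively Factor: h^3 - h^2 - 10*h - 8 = (h + 1)*(h^2 - 2*h - 8) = (h + 1)*(h + 2)*(h - 4)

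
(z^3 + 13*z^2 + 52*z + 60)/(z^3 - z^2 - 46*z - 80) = (z + 6)/(z - 8)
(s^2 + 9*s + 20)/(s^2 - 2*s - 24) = (s + 5)/(s - 6)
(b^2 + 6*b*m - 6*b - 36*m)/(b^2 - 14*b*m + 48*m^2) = (b^2 + 6*b*m - 6*b - 36*m)/(b^2 - 14*b*m + 48*m^2)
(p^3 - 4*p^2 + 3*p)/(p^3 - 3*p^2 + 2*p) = (p - 3)/(p - 2)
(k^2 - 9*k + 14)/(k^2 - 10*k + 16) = (k - 7)/(k - 8)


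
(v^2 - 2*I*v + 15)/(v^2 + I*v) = (v^2 - 2*I*v + 15)/(v*(v + I))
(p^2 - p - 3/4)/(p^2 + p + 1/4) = (2*p - 3)/(2*p + 1)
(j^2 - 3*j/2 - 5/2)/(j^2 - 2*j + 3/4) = 2*(2*j^2 - 3*j - 5)/(4*j^2 - 8*j + 3)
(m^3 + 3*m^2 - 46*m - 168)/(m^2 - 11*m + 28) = (m^2 + 10*m + 24)/(m - 4)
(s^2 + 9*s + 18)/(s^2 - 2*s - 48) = (s + 3)/(s - 8)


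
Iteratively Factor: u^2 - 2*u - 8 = (u + 2)*(u - 4)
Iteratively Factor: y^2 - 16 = (y + 4)*(y - 4)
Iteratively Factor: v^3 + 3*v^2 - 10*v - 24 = (v + 2)*(v^2 + v - 12) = (v + 2)*(v + 4)*(v - 3)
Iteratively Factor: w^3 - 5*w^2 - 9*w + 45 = (w + 3)*(w^2 - 8*w + 15) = (w - 5)*(w + 3)*(w - 3)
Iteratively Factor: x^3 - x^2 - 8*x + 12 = (x - 2)*(x^2 + x - 6) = (x - 2)*(x + 3)*(x - 2)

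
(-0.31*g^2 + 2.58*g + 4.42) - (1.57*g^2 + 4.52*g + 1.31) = -1.88*g^2 - 1.94*g + 3.11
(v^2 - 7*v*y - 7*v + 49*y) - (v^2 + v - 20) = -7*v*y - 8*v + 49*y + 20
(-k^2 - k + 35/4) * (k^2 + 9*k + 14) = -k^4 - 10*k^3 - 57*k^2/4 + 259*k/4 + 245/2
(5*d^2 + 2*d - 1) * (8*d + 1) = 40*d^3 + 21*d^2 - 6*d - 1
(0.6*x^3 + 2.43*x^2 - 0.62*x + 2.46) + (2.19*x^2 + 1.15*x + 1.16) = 0.6*x^3 + 4.62*x^2 + 0.53*x + 3.62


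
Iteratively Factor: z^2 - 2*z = (z - 2)*(z)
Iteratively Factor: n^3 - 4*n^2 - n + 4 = (n - 1)*(n^2 - 3*n - 4) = (n - 4)*(n - 1)*(n + 1)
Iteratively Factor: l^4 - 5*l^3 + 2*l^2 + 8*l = (l - 4)*(l^3 - l^2 - 2*l) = (l - 4)*(l - 2)*(l^2 + l) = l*(l - 4)*(l - 2)*(l + 1)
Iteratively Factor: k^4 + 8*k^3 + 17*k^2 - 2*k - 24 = (k + 4)*(k^3 + 4*k^2 + k - 6) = (k + 3)*(k + 4)*(k^2 + k - 2) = (k + 2)*(k + 3)*(k + 4)*(k - 1)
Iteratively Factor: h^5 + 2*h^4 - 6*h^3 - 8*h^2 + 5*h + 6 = (h + 3)*(h^4 - h^3 - 3*h^2 + h + 2) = (h - 2)*(h + 3)*(h^3 + h^2 - h - 1) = (h - 2)*(h - 1)*(h + 3)*(h^2 + 2*h + 1) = (h - 2)*(h - 1)*(h + 1)*(h + 3)*(h + 1)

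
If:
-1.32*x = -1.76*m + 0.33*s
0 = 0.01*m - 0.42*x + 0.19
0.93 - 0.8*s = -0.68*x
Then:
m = 0.64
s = 1.56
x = 0.47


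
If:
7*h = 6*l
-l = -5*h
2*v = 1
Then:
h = 0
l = 0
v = 1/2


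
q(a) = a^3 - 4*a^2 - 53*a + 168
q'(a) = 3*a^2 - 8*a - 53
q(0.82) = 122.40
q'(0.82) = -57.54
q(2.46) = 28.30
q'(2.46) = -54.53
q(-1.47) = 234.09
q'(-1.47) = -34.76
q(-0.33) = 185.02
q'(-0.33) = -50.03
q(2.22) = 41.57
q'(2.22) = -55.97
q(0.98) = 113.16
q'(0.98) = -57.96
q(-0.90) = 211.73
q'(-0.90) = -43.37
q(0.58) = 136.11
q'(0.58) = -56.63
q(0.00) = 168.00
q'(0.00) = -53.00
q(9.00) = 96.00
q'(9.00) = 118.00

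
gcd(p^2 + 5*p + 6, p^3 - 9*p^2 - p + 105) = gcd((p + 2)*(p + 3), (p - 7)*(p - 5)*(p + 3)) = p + 3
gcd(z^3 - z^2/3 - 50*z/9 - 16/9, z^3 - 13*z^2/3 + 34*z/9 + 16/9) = z^2 - 7*z/3 - 8/9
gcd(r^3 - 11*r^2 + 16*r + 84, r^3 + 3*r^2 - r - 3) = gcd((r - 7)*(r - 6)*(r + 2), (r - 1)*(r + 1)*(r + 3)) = 1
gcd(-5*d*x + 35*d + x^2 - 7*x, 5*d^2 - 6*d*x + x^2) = -5*d + x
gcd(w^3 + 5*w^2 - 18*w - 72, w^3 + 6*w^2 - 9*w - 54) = w^2 + 9*w + 18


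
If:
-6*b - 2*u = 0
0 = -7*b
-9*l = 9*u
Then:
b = 0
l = 0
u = 0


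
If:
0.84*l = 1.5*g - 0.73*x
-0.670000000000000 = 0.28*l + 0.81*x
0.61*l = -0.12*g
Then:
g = -0.37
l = 0.07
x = -0.85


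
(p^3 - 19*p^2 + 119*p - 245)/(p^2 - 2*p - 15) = (p^2 - 14*p + 49)/(p + 3)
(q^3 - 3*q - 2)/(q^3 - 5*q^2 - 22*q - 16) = (q^2 - q - 2)/(q^2 - 6*q - 16)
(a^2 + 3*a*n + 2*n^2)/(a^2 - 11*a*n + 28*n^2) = (a^2 + 3*a*n + 2*n^2)/(a^2 - 11*a*n + 28*n^2)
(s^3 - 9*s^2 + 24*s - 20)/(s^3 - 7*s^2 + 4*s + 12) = (s^2 - 7*s + 10)/(s^2 - 5*s - 6)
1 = 1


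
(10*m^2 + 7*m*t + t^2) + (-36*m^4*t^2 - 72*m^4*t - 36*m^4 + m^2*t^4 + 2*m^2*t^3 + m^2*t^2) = -36*m^4*t^2 - 72*m^4*t - 36*m^4 + m^2*t^4 + 2*m^2*t^3 + m^2*t^2 + 10*m^2 + 7*m*t + t^2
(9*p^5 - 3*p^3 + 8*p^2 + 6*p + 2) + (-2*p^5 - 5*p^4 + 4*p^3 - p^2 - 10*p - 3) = 7*p^5 - 5*p^4 + p^3 + 7*p^2 - 4*p - 1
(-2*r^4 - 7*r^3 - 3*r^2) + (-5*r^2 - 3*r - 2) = -2*r^4 - 7*r^3 - 8*r^2 - 3*r - 2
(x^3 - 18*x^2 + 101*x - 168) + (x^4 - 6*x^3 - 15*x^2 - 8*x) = x^4 - 5*x^3 - 33*x^2 + 93*x - 168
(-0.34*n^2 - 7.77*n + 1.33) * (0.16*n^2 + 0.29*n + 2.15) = -0.0544*n^4 - 1.3418*n^3 - 2.7715*n^2 - 16.3198*n + 2.8595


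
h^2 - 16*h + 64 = (h - 8)^2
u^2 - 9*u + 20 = (u - 5)*(u - 4)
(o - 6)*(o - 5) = o^2 - 11*o + 30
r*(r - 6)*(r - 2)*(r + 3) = r^4 - 5*r^3 - 12*r^2 + 36*r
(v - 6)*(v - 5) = v^2 - 11*v + 30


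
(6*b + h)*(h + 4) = 6*b*h + 24*b + h^2 + 4*h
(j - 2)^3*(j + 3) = j^4 - 3*j^3 - 6*j^2 + 28*j - 24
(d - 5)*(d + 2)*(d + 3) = d^3 - 19*d - 30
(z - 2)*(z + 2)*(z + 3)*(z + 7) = z^4 + 10*z^3 + 17*z^2 - 40*z - 84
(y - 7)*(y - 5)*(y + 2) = y^3 - 10*y^2 + 11*y + 70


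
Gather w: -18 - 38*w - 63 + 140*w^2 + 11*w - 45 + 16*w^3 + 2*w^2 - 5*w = 16*w^3 + 142*w^2 - 32*w - 126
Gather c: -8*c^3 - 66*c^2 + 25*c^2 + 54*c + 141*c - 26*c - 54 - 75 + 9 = -8*c^3 - 41*c^2 + 169*c - 120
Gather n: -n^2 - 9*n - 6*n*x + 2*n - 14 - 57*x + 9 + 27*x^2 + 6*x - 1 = -n^2 + n*(-6*x - 7) + 27*x^2 - 51*x - 6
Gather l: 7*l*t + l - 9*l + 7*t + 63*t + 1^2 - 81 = l*(7*t - 8) + 70*t - 80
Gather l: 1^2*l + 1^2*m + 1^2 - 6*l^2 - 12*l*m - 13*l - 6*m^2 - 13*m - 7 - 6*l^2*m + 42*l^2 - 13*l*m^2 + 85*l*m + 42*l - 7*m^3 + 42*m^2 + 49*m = l^2*(36 - 6*m) + l*(-13*m^2 + 73*m + 30) - 7*m^3 + 36*m^2 + 37*m - 6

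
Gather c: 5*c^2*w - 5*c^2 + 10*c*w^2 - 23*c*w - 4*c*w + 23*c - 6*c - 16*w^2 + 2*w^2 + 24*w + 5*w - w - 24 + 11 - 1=c^2*(5*w - 5) + c*(10*w^2 - 27*w + 17) - 14*w^2 + 28*w - 14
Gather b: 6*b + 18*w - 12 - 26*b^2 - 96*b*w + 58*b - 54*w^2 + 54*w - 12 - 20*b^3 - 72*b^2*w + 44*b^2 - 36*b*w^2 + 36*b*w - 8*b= -20*b^3 + b^2*(18 - 72*w) + b*(-36*w^2 - 60*w + 56) - 54*w^2 + 72*w - 24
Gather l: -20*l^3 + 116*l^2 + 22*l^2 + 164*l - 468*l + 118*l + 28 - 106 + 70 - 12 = -20*l^3 + 138*l^2 - 186*l - 20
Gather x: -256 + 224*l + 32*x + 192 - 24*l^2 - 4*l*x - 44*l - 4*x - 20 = -24*l^2 + 180*l + x*(28 - 4*l) - 84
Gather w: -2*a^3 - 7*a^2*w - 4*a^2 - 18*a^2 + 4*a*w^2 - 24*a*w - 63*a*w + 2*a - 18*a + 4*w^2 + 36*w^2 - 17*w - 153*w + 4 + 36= -2*a^3 - 22*a^2 - 16*a + w^2*(4*a + 40) + w*(-7*a^2 - 87*a - 170) + 40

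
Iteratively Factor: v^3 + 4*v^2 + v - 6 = (v + 2)*(v^2 + 2*v - 3) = (v - 1)*(v + 2)*(v + 3)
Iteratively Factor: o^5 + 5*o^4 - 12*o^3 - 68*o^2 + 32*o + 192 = (o + 4)*(o^4 + o^3 - 16*o^2 - 4*o + 48) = (o - 3)*(o + 4)*(o^3 + 4*o^2 - 4*o - 16) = (o - 3)*(o + 2)*(o + 4)*(o^2 + 2*o - 8) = (o - 3)*(o + 2)*(o + 4)^2*(o - 2)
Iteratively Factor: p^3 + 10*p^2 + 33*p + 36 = (p + 4)*(p^2 + 6*p + 9) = (p + 3)*(p + 4)*(p + 3)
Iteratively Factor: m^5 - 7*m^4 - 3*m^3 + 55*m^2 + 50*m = (m + 1)*(m^4 - 8*m^3 + 5*m^2 + 50*m) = (m - 5)*(m + 1)*(m^3 - 3*m^2 - 10*m) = (m - 5)*(m + 1)*(m + 2)*(m^2 - 5*m) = (m - 5)^2*(m + 1)*(m + 2)*(m)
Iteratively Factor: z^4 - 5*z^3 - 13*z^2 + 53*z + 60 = (z + 1)*(z^3 - 6*z^2 - 7*z + 60) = (z - 5)*(z + 1)*(z^2 - z - 12) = (z - 5)*(z - 4)*(z + 1)*(z + 3)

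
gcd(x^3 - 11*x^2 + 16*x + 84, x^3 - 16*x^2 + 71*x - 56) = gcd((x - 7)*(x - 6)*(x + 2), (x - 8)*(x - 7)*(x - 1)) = x - 7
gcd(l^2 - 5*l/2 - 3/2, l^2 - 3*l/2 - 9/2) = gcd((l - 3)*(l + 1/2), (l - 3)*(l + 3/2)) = l - 3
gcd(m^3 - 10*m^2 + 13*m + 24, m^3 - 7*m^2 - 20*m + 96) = m^2 - 11*m + 24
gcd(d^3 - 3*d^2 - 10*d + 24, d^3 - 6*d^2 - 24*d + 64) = d - 2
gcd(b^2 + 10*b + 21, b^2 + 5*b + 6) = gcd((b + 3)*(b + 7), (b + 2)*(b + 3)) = b + 3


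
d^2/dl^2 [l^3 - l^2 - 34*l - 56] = 6*l - 2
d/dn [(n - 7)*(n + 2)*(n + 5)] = 3*n^2 - 39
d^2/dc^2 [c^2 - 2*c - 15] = 2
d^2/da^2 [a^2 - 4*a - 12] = 2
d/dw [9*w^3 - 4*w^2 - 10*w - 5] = 27*w^2 - 8*w - 10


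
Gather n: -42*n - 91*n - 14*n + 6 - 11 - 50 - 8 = -147*n - 63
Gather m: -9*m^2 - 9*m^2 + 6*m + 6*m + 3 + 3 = -18*m^2 + 12*m + 6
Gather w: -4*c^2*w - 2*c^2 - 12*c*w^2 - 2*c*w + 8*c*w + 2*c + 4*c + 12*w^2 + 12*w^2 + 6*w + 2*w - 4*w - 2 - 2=-2*c^2 + 6*c + w^2*(24 - 12*c) + w*(-4*c^2 + 6*c + 4) - 4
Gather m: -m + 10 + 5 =15 - m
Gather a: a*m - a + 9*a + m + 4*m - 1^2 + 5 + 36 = a*(m + 8) + 5*m + 40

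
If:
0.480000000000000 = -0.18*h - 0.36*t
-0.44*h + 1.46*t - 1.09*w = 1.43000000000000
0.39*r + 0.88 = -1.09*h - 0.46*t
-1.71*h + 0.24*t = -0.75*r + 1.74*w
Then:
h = 2.82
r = -6.90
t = -2.74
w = -6.12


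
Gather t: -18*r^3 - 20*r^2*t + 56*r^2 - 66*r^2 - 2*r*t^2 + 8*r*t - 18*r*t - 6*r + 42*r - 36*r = -18*r^3 - 10*r^2 - 2*r*t^2 + t*(-20*r^2 - 10*r)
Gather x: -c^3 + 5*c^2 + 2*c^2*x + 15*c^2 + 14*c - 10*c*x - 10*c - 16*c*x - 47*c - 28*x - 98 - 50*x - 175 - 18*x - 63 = -c^3 + 20*c^2 - 43*c + x*(2*c^2 - 26*c - 96) - 336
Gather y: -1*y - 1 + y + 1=0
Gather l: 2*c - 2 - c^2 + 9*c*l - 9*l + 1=-c^2 + 2*c + l*(9*c - 9) - 1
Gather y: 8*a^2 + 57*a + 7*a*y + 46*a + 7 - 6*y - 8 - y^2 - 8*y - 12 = 8*a^2 + 103*a - y^2 + y*(7*a - 14) - 13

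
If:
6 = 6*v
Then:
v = 1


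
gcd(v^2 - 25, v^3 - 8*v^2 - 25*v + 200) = v^2 - 25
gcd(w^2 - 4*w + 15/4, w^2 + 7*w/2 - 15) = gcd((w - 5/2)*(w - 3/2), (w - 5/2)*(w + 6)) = w - 5/2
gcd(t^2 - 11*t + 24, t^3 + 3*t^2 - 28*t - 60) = 1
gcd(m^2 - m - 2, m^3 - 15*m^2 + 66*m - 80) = m - 2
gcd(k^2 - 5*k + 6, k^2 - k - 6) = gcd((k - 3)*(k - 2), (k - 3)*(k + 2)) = k - 3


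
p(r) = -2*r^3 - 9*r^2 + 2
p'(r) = -6*r^2 - 18*r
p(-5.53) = 65.00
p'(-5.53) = -83.95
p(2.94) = -126.62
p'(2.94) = -104.78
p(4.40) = -342.61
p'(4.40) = -195.36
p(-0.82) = -2.95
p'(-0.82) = 10.73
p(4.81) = -428.79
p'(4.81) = -225.40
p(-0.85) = -3.27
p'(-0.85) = 10.96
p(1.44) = -22.63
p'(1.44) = -38.36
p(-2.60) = -23.69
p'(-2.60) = 6.24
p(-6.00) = 110.00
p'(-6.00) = -108.00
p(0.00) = 2.00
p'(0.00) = 0.00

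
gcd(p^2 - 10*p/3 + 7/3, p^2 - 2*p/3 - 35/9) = p - 7/3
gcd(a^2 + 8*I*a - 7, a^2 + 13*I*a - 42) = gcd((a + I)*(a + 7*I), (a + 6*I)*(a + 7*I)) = a + 7*I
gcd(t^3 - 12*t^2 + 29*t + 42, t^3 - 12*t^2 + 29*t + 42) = t^3 - 12*t^2 + 29*t + 42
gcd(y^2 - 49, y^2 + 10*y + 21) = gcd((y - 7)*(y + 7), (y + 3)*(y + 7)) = y + 7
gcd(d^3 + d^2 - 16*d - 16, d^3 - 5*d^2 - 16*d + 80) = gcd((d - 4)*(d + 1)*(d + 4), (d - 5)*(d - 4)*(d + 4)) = d^2 - 16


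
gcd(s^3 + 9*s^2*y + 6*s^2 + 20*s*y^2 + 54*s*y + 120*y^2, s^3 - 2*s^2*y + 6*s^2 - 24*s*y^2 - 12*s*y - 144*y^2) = s^2 + 4*s*y + 6*s + 24*y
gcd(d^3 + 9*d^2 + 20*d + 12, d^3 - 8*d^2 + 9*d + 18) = d + 1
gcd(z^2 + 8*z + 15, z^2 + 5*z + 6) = z + 3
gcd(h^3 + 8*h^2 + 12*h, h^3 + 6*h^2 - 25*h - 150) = h + 6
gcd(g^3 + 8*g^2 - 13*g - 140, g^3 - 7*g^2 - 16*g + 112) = g - 4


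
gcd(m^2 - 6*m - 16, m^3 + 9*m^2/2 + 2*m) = 1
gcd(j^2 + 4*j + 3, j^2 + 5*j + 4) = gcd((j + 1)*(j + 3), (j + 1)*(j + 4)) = j + 1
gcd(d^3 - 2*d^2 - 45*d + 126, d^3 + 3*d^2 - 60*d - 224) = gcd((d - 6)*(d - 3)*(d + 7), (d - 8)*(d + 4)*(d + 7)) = d + 7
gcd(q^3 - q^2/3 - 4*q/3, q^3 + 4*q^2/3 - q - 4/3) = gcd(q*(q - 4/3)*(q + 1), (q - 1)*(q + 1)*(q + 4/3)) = q + 1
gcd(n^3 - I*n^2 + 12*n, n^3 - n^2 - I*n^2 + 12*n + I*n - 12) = n^2 - I*n + 12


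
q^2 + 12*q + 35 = (q + 5)*(q + 7)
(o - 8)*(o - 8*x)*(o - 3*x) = o^3 - 11*o^2*x - 8*o^2 + 24*o*x^2 + 88*o*x - 192*x^2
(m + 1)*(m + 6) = m^2 + 7*m + 6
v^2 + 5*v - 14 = (v - 2)*(v + 7)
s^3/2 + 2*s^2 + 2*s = s*(s/2 + 1)*(s + 2)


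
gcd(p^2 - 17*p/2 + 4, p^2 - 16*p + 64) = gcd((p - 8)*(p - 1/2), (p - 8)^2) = p - 8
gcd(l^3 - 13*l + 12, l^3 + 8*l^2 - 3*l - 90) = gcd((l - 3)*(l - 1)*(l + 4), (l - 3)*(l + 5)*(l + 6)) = l - 3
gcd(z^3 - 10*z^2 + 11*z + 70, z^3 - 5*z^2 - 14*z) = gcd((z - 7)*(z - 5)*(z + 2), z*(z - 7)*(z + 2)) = z^2 - 5*z - 14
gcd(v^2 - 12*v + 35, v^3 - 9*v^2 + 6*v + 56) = v - 7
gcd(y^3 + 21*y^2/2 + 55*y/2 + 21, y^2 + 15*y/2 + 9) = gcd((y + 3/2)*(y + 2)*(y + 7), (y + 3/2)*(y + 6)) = y + 3/2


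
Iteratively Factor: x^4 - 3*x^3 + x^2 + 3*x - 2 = (x - 1)*(x^3 - 2*x^2 - x + 2) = (x - 1)^2*(x^2 - x - 2) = (x - 2)*(x - 1)^2*(x + 1)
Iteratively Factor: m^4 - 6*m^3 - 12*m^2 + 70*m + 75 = (m - 5)*(m^3 - m^2 - 17*m - 15) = (m - 5)*(m + 1)*(m^2 - 2*m - 15) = (m - 5)*(m + 1)*(m + 3)*(m - 5)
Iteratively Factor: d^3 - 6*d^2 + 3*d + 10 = (d - 5)*(d^2 - d - 2) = (d - 5)*(d - 2)*(d + 1)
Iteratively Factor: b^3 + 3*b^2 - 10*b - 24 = (b - 3)*(b^2 + 6*b + 8) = (b - 3)*(b + 2)*(b + 4)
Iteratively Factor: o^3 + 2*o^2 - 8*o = (o - 2)*(o^2 + 4*o) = (o - 2)*(o + 4)*(o)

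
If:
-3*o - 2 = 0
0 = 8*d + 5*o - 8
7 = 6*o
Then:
No Solution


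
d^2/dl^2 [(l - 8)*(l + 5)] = 2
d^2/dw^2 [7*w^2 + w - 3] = 14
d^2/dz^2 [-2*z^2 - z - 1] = -4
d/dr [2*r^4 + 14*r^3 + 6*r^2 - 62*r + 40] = 8*r^3 + 42*r^2 + 12*r - 62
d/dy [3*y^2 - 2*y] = 6*y - 2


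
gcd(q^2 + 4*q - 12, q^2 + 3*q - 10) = q - 2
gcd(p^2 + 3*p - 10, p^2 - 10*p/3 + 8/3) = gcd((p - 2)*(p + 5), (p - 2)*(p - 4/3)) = p - 2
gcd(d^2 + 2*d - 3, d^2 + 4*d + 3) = d + 3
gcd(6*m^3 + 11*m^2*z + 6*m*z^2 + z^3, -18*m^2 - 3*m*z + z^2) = 3*m + z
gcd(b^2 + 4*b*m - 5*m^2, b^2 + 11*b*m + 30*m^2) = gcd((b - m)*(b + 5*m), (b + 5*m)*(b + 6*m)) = b + 5*m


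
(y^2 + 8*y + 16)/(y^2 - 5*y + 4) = (y^2 + 8*y + 16)/(y^2 - 5*y + 4)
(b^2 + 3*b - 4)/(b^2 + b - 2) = (b + 4)/(b + 2)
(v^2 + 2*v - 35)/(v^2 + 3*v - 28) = (v - 5)/(v - 4)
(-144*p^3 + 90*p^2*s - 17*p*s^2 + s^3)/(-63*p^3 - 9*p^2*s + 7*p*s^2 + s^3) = (48*p^2 - 14*p*s + s^2)/(21*p^2 + 10*p*s + s^2)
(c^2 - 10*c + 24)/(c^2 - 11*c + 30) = (c - 4)/(c - 5)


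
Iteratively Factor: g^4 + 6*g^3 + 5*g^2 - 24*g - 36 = (g - 2)*(g^3 + 8*g^2 + 21*g + 18) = (g - 2)*(g + 3)*(g^2 + 5*g + 6) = (g - 2)*(g + 2)*(g + 3)*(g + 3)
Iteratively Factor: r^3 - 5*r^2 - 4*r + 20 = (r - 5)*(r^2 - 4) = (r - 5)*(r + 2)*(r - 2)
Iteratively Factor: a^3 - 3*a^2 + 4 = (a + 1)*(a^2 - 4*a + 4) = (a - 2)*(a + 1)*(a - 2)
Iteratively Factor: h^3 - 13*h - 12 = (h - 4)*(h^2 + 4*h + 3) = (h - 4)*(h + 1)*(h + 3)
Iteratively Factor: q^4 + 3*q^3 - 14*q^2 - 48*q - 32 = (q + 4)*(q^3 - q^2 - 10*q - 8) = (q + 1)*(q + 4)*(q^2 - 2*q - 8) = (q + 1)*(q + 2)*(q + 4)*(q - 4)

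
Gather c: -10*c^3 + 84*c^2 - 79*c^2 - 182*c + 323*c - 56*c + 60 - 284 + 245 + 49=-10*c^3 + 5*c^2 + 85*c + 70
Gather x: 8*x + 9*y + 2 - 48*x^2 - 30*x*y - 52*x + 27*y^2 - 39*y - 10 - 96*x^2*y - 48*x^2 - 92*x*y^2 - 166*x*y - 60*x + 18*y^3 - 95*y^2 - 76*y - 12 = x^2*(-96*y - 96) + x*(-92*y^2 - 196*y - 104) + 18*y^3 - 68*y^2 - 106*y - 20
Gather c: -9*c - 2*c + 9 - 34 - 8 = -11*c - 33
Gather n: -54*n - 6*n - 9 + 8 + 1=-60*n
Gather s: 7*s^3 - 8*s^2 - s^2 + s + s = 7*s^3 - 9*s^2 + 2*s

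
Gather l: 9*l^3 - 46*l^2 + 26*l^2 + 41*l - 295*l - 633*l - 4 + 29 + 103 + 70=9*l^3 - 20*l^2 - 887*l + 198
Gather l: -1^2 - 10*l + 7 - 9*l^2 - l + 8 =-9*l^2 - 11*l + 14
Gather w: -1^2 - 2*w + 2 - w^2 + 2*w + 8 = 9 - w^2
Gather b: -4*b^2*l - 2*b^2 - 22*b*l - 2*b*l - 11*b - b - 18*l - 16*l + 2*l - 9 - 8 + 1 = b^2*(-4*l - 2) + b*(-24*l - 12) - 32*l - 16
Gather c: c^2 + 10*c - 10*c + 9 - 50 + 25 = c^2 - 16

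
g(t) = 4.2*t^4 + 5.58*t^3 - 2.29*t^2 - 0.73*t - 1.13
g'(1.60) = 103.61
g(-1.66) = 0.14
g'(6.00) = 4203.23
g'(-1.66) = -23.85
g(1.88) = 78.95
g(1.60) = 42.22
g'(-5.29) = -1995.05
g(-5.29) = 2401.67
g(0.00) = -1.13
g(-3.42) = 325.96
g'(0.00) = -0.73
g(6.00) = 6560.53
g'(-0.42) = 2.90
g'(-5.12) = -1793.31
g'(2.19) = 245.98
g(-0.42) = -1.51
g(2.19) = 141.51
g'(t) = 16.8*t^3 + 16.74*t^2 - 4.58*t - 0.73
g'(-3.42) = -461.30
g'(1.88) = 161.46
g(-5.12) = 2079.86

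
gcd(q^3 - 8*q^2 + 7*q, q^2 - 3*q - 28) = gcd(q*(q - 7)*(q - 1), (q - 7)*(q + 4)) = q - 7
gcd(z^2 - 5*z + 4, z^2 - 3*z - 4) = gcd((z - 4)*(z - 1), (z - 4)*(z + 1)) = z - 4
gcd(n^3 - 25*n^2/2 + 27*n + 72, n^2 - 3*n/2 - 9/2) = n + 3/2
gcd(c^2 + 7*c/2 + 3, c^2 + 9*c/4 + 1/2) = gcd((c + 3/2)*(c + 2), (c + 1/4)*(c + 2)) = c + 2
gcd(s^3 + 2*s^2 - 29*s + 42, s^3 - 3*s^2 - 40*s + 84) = s - 2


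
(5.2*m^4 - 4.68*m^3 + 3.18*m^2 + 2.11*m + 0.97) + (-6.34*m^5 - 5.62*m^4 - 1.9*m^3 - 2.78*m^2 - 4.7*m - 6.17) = -6.34*m^5 - 0.42*m^4 - 6.58*m^3 + 0.4*m^2 - 2.59*m - 5.2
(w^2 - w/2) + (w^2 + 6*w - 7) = 2*w^2 + 11*w/2 - 7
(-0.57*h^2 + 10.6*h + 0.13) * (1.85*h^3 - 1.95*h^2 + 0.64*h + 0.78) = -1.0545*h^5 + 20.7215*h^4 - 20.7943*h^3 + 6.0859*h^2 + 8.3512*h + 0.1014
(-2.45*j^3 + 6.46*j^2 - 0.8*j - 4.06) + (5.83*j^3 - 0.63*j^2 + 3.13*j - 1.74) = 3.38*j^3 + 5.83*j^2 + 2.33*j - 5.8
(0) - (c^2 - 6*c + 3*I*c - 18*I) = -c^2 + 6*c - 3*I*c + 18*I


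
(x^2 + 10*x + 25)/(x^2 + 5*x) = (x + 5)/x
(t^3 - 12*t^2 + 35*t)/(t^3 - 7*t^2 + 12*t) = (t^2 - 12*t + 35)/(t^2 - 7*t + 12)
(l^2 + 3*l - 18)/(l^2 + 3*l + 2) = (l^2 + 3*l - 18)/(l^2 + 3*l + 2)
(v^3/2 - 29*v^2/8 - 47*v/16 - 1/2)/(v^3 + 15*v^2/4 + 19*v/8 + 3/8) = (v - 8)/(2*(v + 3))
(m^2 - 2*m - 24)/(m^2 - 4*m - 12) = (m + 4)/(m + 2)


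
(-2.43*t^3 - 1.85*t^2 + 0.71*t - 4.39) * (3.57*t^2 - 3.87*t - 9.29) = -8.6751*t^5 + 2.7996*t^4 + 32.2689*t^3 - 1.2335*t^2 + 10.3934*t + 40.7831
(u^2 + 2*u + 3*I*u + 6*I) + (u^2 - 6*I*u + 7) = 2*u^2 + 2*u - 3*I*u + 7 + 6*I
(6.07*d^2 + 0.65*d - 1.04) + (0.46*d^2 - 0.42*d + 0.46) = 6.53*d^2 + 0.23*d - 0.58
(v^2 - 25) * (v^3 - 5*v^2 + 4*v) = v^5 - 5*v^4 - 21*v^3 + 125*v^2 - 100*v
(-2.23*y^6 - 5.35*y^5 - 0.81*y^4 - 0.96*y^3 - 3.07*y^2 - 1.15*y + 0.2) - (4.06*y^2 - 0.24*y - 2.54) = -2.23*y^6 - 5.35*y^5 - 0.81*y^4 - 0.96*y^3 - 7.13*y^2 - 0.91*y + 2.74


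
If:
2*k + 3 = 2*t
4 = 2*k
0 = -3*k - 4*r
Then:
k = 2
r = -3/2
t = 7/2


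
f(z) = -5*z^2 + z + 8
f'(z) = 1 - 10*z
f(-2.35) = -21.96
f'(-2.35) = 24.50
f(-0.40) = 6.80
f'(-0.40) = 5.00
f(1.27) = 1.21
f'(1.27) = -11.70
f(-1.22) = -0.66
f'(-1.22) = 13.20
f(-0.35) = 7.04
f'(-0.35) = 4.50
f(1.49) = -1.61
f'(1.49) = -13.90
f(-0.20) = 7.60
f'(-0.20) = 3.00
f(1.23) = 1.67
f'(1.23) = -11.30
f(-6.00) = -178.00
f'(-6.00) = 61.00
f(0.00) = 8.00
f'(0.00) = 1.00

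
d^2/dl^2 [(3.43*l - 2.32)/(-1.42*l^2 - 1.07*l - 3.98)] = (-(2.84*l + 1.07)*(3.43*l - 2.32)*(5.68*l + 2.14) + (29.2236*l + 0.751400000000002)*(1.42*l^2 + 1.07*l + 3.98))/(1.42*l^2 + 1.07*l + 3.98)^3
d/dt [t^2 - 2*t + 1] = 2*t - 2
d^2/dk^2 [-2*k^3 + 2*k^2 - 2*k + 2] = 4 - 12*k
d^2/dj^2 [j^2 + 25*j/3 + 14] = 2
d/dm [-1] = 0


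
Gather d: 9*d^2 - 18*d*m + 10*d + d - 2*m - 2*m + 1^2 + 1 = 9*d^2 + d*(11 - 18*m) - 4*m + 2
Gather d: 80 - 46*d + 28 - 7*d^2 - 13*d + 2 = -7*d^2 - 59*d + 110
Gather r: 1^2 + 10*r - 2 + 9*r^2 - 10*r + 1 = 9*r^2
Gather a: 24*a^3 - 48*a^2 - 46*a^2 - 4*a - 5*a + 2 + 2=24*a^3 - 94*a^2 - 9*a + 4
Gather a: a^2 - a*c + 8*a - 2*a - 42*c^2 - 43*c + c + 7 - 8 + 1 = a^2 + a*(6 - c) - 42*c^2 - 42*c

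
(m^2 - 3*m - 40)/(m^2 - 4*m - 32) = (m + 5)/(m + 4)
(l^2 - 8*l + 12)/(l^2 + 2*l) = (l^2 - 8*l + 12)/(l*(l + 2))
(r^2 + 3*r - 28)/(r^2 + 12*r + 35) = (r - 4)/(r + 5)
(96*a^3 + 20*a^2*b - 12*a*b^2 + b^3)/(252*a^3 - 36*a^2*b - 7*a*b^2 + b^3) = (16*a^2 + 6*a*b - b^2)/(42*a^2 + a*b - b^2)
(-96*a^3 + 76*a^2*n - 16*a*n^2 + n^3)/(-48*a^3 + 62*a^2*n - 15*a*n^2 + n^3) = (2*a - n)/(a - n)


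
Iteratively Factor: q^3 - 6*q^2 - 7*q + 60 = (q + 3)*(q^2 - 9*q + 20) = (q - 5)*(q + 3)*(q - 4)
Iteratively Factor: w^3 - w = (w)*(w^2 - 1) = w*(w - 1)*(w + 1)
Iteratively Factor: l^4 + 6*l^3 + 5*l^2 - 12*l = (l - 1)*(l^3 + 7*l^2 + 12*l) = (l - 1)*(l + 4)*(l^2 + 3*l) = (l - 1)*(l + 3)*(l + 4)*(l)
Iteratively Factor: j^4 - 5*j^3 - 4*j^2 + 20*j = (j - 2)*(j^3 - 3*j^2 - 10*j) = (j - 2)*(j + 2)*(j^2 - 5*j) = (j - 5)*(j - 2)*(j + 2)*(j)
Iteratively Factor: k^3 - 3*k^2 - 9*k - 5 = (k + 1)*(k^2 - 4*k - 5) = (k + 1)^2*(k - 5)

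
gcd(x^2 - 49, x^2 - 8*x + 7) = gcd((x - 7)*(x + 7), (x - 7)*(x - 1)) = x - 7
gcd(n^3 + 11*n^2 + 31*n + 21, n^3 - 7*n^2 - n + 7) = n + 1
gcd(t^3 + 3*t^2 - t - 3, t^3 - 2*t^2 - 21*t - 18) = t^2 + 4*t + 3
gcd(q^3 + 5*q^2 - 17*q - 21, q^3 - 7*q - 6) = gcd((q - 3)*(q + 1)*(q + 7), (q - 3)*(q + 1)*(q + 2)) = q^2 - 2*q - 3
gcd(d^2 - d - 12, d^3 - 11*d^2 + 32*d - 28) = 1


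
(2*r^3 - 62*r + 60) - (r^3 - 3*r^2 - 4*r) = r^3 + 3*r^2 - 58*r + 60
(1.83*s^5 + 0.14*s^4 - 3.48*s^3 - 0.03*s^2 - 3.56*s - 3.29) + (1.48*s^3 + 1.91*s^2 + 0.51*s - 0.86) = 1.83*s^5 + 0.14*s^4 - 2.0*s^3 + 1.88*s^2 - 3.05*s - 4.15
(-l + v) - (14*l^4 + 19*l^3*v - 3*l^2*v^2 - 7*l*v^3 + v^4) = -14*l^4 - 19*l^3*v + 3*l^2*v^2 + 7*l*v^3 - l - v^4 + v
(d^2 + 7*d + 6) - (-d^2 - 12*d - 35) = 2*d^2 + 19*d + 41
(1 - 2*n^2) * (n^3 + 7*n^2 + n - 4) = -2*n^5 - 14*n^4 - n^3 + 15*n^2 + n - 4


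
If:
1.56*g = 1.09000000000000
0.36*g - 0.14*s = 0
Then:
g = 0.70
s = 1.80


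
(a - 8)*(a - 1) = a^2 - 9*a + 8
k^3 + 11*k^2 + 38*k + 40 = (k + 2)*(k + 4)*(k + 5)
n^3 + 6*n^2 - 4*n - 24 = (n - 2)*(n + 2)*(n + 6)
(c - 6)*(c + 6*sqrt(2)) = c^2 - 6*c + 6*sqrt(2)*c - 36*sqrt(2)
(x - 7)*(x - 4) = x^2 - 11*x + 28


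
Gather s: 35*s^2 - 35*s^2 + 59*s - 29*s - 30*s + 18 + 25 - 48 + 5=0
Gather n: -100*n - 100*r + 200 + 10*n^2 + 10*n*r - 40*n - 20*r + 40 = 10*n^2 + n*(10*r - 140) - 120*r + 240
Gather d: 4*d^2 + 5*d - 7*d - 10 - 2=4*d^2 - 2*d - 12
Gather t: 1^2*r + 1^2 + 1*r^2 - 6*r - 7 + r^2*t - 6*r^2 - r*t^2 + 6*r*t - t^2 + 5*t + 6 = -5*r^2 - 5*r + t^2*(-r - 1) + t*(r^2 + 6*r + 5)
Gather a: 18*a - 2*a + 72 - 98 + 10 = 16*a - 16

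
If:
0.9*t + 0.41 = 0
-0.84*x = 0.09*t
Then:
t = -0.46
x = 0.05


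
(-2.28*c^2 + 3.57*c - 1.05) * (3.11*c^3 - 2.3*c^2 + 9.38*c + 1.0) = -7.0908*c^5 + 16.3467*c^4 - 32.8629*c^3 + 33.6216*c^2 - 6.279*c - 1.05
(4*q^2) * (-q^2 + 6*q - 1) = -4*q^4 + 24*q^3 - 4*q^2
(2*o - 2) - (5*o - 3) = 1 - 3*o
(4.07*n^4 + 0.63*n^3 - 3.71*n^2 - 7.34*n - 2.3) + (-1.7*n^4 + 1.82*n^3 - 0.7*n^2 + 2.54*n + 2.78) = 2.37*n^4 + 2.45*n^3 - 4.41*n^2 - 4.8*n + 0.48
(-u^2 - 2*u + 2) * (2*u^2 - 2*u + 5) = -2*u^4 - 2*u^3 + 3*u^2 - 14*u + 10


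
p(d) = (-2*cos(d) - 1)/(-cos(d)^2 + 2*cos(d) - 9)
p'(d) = (-2*sin(d)*cos(d) + 2*sin(d))*(-2*cos(d) - 1)/(-cos(d)^2 + 2*cos(d) - 9)^2 + 2*sin(d)/(-cos(d)^2 + 2*cos(d) - 9) = 2*(cos(d)^2 + cos(d) - 10)*sin(d)/(sin(d)^2 + 2*cos(d) - 10)^2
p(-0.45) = 0.35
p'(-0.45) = 0.11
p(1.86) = 0.04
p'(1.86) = -0.21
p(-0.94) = 0.27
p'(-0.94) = 0.22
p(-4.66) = 0.10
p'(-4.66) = -0.24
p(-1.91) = 0.03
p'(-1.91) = 0.20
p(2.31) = -0.03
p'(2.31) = -0.13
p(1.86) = 0.04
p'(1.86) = -0.21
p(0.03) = 0.37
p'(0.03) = -0.01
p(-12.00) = 0.33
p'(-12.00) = -0.14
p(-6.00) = 0.36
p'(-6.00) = -0.07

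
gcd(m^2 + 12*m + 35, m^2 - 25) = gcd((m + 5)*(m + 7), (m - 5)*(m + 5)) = m + 5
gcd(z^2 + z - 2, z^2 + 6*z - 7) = z - 1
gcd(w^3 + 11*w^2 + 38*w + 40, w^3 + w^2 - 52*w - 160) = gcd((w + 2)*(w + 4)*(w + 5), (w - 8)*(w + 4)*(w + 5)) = w^2 + 9*w + 20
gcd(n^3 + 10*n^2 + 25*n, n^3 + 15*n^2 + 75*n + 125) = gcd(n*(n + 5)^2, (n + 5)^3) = n^2 + 10*n + 25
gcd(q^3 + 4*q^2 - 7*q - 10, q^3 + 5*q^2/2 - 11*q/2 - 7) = q^2 - q - 2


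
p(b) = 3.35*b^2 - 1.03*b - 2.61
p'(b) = 6.7*b - 1.03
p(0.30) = -2.62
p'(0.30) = 0.98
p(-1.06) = 2.25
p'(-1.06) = -8.13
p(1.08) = 0.19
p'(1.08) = 6.21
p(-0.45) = -1.47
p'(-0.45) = -4.04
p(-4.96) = 84.91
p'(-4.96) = -34.26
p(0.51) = -2.26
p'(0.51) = 2.39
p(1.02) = -0.18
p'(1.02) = 5.80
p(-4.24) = 61.98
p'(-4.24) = -29.44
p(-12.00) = 492.15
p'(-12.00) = -81.43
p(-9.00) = 278.01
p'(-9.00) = -61.33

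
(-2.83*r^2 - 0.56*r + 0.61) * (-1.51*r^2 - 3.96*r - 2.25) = 4.2733*r^4 + 12.0524*r^3 + 7.664*r^2 - 1.1556*r - 1.3725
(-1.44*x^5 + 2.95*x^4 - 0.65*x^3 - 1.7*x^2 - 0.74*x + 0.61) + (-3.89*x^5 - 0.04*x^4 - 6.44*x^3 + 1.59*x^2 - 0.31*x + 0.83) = -5.33*x^5 + 2.91*x^4 - 7.09*x^3 - 0.11*x^2 - 1.05*x + 1.44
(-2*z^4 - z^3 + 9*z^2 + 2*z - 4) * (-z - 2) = 2*z^5 + 5*z^4 - 7*z^3 - 20*z^2 + 8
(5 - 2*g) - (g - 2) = 7 - 3*g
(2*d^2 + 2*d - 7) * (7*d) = 14*d^3 + 14*d^2 - 49*d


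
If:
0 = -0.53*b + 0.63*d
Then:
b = 1.18867924528302*d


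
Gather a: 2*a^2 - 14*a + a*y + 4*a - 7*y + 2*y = 2*a^2 + a*(y - 10) - 5*y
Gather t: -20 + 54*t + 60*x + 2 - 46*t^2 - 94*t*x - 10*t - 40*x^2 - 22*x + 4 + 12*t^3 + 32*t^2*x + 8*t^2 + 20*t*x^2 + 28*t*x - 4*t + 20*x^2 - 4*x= 12*t^3 + t^2*(32*x - 38) + t*(20*x^2 - 66*x + 40) - 20*x^2 + 34*x - 14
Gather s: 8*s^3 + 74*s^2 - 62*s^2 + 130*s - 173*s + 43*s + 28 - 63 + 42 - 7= 8*s^3 + 12*s^2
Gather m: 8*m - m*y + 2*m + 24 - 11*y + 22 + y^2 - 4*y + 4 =m*(10 - y) + y^2 - 15*y + 50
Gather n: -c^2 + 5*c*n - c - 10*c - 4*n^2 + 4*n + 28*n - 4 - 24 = -c^2 - 11*c - 4*n^2 + n*(5*c + 32) - 28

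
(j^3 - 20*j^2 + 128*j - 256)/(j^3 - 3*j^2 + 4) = (j^3 - 20*j^2 + 128*j - 256)/(j^3 - 3*j^2 + 4)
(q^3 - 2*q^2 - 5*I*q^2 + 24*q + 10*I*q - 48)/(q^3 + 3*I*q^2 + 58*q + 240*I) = (q^2 + q*(-2 + 3*I) - 6*I)/(q^2 + 11*I*q - 30)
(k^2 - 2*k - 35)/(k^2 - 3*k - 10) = (-k^2 + 2*k + 35)/(-k^2 + 3*k + 10)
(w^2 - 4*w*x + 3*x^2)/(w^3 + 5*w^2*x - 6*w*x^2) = (w - 3*x)/(w*(w + 6*x))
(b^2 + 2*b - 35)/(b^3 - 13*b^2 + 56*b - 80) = (b + 7)/(b^2 - 8*b + 16)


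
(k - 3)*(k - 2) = k^2 - 5*k + 6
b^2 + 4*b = b*(b + 4)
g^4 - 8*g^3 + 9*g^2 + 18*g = g*(g - 6)*(g - 3)*(g + 1)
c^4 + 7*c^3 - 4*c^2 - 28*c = c*(c - 2)*(c + 2)*(c + 7)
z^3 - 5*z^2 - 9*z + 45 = (z - 5)*(z - 3)*(z + 3)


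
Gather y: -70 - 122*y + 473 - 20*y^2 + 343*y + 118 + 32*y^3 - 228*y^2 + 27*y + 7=32*y^3 - 248*y^2 + 248*y + 528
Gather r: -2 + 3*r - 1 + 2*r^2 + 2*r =2*r^2 + 5*r - 3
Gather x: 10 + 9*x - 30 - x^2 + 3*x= -x^2 + 12*x - 20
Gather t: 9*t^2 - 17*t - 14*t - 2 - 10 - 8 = 9*t^2 - 31*t - 20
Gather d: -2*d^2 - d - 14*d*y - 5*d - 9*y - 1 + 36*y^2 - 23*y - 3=-2*d^2 + d*(-14*y - 6) + 36*y^2 - 32*y - 4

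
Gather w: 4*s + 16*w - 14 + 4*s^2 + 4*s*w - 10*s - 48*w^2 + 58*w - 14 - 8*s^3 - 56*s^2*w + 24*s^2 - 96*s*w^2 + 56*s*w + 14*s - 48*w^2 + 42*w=-8*s^3 + 28*s^2 + 8*s + w^2*(-96*s - 96) + w*(-56*s^2 + 60*s + 116) - 28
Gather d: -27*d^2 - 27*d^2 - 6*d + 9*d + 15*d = -54*d^2 + 18*d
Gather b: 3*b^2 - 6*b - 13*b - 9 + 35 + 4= 3*b^2 - 19*b + 30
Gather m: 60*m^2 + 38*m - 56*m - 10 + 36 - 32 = 60*m^2 - 18*m - 6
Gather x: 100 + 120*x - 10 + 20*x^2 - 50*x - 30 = 20*x^2 + 70*x + 60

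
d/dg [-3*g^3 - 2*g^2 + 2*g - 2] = -9*g^2 - 4*g + 2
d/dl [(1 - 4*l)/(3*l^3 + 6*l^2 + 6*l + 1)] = (24*l^3 + 15*l^2 - 12*l - 10)/(9*l^6 + 36*l^5 + 72*l^4 + 78*l^3 + 48*l^2 + 12*l + 1)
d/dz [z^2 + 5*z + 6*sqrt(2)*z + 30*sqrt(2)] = 2*z + 5 + 6*sqrt(2)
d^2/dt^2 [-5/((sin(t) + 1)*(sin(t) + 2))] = 5*(4*sin(t)^3 + 5*sin(t)^2 - 10*sin(t) - 14)/((sin(t) + 1)^2*(sin(t) + 2)^3)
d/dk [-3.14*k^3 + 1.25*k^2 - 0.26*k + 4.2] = -9.42*k^2 + 2.5*k - 0.26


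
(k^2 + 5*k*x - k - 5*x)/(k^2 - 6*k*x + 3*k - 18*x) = (k^2 + 5*k*x - k - 5*x)/(k^2 - 6*k*x + 3*k - 18*x)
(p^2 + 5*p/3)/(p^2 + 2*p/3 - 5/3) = p/(p - 1)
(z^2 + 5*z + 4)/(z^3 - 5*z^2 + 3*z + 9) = (z + 4)/(z^2 - 6*z + 9)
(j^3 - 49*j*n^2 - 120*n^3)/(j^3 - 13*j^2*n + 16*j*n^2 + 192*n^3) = (j + 5*n)/(j - 8*n)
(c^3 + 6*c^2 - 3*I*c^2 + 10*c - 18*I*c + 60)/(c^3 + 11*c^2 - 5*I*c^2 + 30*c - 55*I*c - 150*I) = (c + 2*I)/(c + 5)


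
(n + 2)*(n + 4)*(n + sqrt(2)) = n^3 + sqrt(2)*n^2 + 6*n^2 + 8*n + 6*sqrt(2)*n + 8*sqrt(2)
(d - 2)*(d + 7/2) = d^2 + 3*d/2 - 7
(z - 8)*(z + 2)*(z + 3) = z^3 - 3*z^2 - 34*z - 48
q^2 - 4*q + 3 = (q - 3)*(q - 1)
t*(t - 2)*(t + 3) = t^3 + t^2 - 6*t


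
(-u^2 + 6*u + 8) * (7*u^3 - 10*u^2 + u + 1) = -7*u^5 + 52*u^4 - 5*u^3 - 75*u^2 + 14*u + 8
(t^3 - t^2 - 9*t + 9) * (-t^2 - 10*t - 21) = -t^5 - 9*t^4 - 2*t^3 + 102*t^2 + 99*t - 189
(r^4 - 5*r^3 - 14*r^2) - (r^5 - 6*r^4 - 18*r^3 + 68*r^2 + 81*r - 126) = -r^5 + 7*r^4 + 13*r^3 - 82*r^2 - 81*r + 126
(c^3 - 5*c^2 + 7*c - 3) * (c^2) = c^5 - 5*c^4 + 7*c^3 - 3*c^2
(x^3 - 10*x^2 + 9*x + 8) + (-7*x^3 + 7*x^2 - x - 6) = -6*x^3 - 3*x^2 + 8*x + 2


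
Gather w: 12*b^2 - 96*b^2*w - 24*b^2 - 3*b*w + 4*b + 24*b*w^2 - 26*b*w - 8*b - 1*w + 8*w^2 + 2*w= -12*b^2 - 4*b + w^2*(24*b + 8) + w*(-96*b^2 - 29*b + 1)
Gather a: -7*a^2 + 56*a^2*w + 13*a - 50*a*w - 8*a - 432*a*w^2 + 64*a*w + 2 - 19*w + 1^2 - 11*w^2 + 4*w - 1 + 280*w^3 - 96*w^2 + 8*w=a^2*(56*w - 7) + a*(-432*w^2 + 14*w + 5) + 280*w^3 - 107*w^2 - 7*w + 2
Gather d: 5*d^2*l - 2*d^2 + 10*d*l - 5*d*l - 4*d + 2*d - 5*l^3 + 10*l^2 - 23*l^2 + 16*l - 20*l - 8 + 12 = d^2*(5*l - 2) + d*(5*l - 2) - 5*l^3 - 13*l^2 - 4*l + 4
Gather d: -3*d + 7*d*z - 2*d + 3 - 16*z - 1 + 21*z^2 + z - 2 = d*(7*z - 5) + 21*z^2 - 15*z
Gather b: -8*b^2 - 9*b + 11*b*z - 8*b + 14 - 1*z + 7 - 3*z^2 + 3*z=-8*b^2 + b*(11*z - 17) - 3*z^2 + 2*z + 21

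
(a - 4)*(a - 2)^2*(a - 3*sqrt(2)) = a^4 - 8*a^3 - 3*sqrt(2)*a^3 + 20*a^2 + 24*sqrt(2)*a^2 - 60*sqrt(2)*a - 16*a + 48*sqrt(2)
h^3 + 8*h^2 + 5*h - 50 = (h - 2)*(h + 5)^2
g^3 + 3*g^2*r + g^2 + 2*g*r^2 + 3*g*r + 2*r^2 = (g + 1)*(g + r)*(g + 2*r)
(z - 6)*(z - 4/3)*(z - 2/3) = z^3 - 8*z^2 + 116*z/9 - 16/3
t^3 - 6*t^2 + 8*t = t*(t - 4)*(t - 2)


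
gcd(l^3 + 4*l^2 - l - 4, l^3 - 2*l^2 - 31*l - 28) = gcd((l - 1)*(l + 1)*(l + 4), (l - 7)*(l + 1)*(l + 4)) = l^2 + 5*l + 4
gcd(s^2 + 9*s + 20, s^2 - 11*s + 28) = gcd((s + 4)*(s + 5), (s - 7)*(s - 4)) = 1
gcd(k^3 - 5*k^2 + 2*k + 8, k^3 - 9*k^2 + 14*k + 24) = k^2 - 3*k - 4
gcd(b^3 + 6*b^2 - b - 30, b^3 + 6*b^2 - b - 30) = b^3 + 6*b^2 - b - 30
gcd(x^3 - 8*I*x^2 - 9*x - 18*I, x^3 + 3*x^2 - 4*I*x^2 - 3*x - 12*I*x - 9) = x - 3*I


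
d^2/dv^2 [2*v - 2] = 0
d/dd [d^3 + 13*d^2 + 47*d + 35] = 3*d^2 + 26*d + 47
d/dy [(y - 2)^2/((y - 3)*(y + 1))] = 2*(y^2 - 7*y + 10)/(y^4 - 4*y^3 - 2*y^2 + 12*y + 9)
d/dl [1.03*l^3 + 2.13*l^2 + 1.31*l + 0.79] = 3.09*l^2 + 4.26*l + 1.31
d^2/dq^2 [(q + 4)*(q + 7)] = 2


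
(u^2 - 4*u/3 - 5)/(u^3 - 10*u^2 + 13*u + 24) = (u + 5/3)/(u^2 - 7*u - 8)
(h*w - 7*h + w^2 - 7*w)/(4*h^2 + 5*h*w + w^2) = (w - 7)/(4*h + w)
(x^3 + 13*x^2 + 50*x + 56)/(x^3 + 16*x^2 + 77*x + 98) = (x + 4)/(x + 7)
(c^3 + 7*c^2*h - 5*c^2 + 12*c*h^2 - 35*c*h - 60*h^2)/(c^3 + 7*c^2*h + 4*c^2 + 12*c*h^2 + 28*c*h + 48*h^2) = (c - 5)/(c + 4)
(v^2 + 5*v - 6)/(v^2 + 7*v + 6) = (v - 1)/(v + 1)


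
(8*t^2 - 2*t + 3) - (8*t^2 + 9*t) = 3 - 11*t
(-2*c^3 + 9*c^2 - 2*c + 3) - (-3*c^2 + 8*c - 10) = -2*c^3 + 12*c^2 - 10*c + 13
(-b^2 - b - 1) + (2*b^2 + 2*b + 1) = b^2 + b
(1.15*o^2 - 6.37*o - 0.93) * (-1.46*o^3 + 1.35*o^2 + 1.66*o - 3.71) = -1.679*o^5 + 10.8527*o^4 - 5.3327*o^3 - 16.0962*o^2 + 22.0889*o + 3.4503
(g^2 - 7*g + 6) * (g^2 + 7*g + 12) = g^4 - 31*g^2 - 42*g + 72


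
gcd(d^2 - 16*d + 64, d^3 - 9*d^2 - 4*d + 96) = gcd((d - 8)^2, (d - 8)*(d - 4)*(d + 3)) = d - 8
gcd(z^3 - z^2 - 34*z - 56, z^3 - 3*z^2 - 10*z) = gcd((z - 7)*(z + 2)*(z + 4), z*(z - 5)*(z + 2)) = z + 2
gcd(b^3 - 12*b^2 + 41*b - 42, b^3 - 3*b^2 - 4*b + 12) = b^2 - 5*b + 6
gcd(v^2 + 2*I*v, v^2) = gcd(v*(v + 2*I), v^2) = v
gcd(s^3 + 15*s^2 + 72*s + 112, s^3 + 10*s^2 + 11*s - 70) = s + 7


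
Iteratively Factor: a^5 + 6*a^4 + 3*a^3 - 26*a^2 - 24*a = (a - 2)*(a^4 + 8*a^3 + 19*a^2 + 12*a) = a*(a - 2)*(a^3 + 8*a^2 + 19*a + 12) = a*(a - 2)*(a + 3)*(a^2 + 5*a + 4) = a*(a - 2)*(a + 1)*(a + 3)*(a + 4)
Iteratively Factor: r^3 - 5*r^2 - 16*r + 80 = (r - 4)*(r^2 - r - 20) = (r - 5)*(r - 4)*(r + 4)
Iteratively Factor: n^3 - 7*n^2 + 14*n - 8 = (n - 2)*(n^2 - 5*n + 4) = (n - 4)*(n - 2)*(n - 1)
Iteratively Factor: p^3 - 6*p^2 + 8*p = (p)*(p^2 - 6*p + 8) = p*(p - 4)*(p - 2)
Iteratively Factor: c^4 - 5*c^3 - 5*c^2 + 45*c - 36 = (c + 3)*(c^3 - 8*c^2 + 19*c - 12) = (c - 3)*(c + 3)*(c^2 - 5*c + 4) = (c - 3)*(c - 1)*(c + 3)*(c - 4)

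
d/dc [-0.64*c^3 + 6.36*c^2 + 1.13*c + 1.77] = -1.92*c^2 + 12.72*c + 1.13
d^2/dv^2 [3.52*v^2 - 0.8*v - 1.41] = 7.04000000000000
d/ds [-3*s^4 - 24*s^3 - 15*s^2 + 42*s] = -12*s^3 - 72*s^2 - 30*s + 42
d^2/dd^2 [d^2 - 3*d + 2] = 2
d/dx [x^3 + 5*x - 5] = 3*x^2 + 5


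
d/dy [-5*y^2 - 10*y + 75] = -10*y - 10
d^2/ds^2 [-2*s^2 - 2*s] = -4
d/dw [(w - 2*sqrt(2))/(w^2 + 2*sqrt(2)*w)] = (-w^2 + 4*sqrt(2)*w + 8)/(w^2*(w^2 + 4*sqrt(2)*w + 8))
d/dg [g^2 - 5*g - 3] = 2*g - 5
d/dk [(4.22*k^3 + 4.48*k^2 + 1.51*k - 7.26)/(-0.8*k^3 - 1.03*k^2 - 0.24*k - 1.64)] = (-0.762599999999999*k^4 + 0.390400000000001*k^3 - 37.7063*k^2 - 29.65*k - 4.2188)/(0.64*k^6 + 1.648*k^5 + 1.4449*k^4 + 3.1184*k^3 + 3.436*k^2 + 0.7872*k + 2.6896)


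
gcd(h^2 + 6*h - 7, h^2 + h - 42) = h + 7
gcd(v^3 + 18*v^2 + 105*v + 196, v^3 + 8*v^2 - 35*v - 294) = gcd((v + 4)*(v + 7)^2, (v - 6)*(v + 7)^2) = v^2 + 14*v + 49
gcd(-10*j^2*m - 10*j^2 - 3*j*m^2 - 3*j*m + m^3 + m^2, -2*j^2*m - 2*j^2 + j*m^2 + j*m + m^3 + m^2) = 2*j*m + 2*j + m^2 + m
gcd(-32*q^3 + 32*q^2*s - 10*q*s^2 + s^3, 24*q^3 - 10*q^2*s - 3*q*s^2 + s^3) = 8*q^2 - 6*q*s + s^2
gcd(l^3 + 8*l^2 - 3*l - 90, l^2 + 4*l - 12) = l + 6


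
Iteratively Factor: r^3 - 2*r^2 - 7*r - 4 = (r + 1)*(r^2 - 3*r - 4) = (r + 1)^2*(r - 4)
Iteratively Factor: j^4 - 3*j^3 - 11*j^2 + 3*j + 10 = (j + 1)*(j^3 - 4*j^2 - 7*j + 10) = (j - 1)*(j + 1)*(j^2 - 3*j - 10) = (j - 5)*(j - 1)*(j + 1)*(j + 2)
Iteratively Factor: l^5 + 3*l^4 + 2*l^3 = (l)*(l^4 + 3*l^3 + 2*l^2) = l^2*(l^3 + 3*l^2 + 2*l) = l^2*(l + 1)*(l^2 + 2*l) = l^3*(l + 1)*(l + 2)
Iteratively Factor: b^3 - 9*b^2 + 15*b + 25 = (b + 1)*(b^2 - 10*b + 25) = (b - 5)*(b + 1)*(b - 5)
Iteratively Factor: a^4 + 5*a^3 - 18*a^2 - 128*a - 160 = (a + 4)*(a^3 + a^2 - 22*a - 40) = (a + 2)*(a + 4)*(a^2 - a - 20) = (a - 5)*(a + 2)*(a + 4)*(a + 4)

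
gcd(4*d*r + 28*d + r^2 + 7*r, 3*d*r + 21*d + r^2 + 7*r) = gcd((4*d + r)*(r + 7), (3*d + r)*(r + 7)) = r + 7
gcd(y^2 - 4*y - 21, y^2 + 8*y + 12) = 1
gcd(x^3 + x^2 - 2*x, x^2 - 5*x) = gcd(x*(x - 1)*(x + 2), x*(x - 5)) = x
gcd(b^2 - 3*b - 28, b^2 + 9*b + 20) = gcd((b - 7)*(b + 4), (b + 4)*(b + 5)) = b + 4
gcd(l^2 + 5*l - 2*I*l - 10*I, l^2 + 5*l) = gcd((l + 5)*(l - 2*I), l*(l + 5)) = l + 5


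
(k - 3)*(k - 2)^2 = k^3 - 7*k^2 + 16*k - 12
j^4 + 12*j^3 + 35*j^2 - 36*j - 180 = (j - 2)*(j + 3)*(j + 5)*(j + 6)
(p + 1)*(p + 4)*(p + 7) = p^3 + 12*p^2 + 39*p + 28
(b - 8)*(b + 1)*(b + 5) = b^3 - 2*b^2 - 43*b - 40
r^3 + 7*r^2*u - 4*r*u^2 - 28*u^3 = (r - 2*u)*(r + 2*u)*(r + 7*u)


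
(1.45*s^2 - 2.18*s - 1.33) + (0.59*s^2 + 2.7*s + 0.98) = 2.04*s^2 + 0.52*s - 0.35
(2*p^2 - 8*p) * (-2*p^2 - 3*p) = -4*p^4 + 10*p^3 + 24*p^2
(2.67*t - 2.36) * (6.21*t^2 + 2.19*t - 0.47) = 16.5807*t^3 - 8.8083*t^2 - 6.4233*t + 1.1092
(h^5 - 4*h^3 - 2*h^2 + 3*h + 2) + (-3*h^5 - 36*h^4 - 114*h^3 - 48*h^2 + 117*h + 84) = -2*h^5 - 36*h^4 - 118*h^3 - 50*h^2 + 120*h + 86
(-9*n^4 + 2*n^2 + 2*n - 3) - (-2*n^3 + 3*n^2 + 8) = -9*n^4 + 2*n^3 - n^2 + 2*n - 11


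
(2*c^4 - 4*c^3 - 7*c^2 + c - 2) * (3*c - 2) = 6*c^5 - 16*c^4 - 13*c^3 + 17*c^2 - 8*c + 4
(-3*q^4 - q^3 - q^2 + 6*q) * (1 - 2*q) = 6*q^5 - q^4 + q^3 - 13*q^2 + 6*q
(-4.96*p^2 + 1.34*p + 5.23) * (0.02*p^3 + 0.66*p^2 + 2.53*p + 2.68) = -0.0992*p^5 - 3.2468*p^4 - 11.5598*p^3 - 6.4508*p^2 + 16.8231*p + 14.0164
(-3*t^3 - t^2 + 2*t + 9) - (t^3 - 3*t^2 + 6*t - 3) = -4*t^3 + 2*t^2 - 4*t + 12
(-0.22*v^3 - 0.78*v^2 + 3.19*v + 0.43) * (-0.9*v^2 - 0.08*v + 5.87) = 0.198*v^5 + 0.7196*v^4 - 4.1*v^3 - 5.2208*v^2 + 18.6909*v + 2.5241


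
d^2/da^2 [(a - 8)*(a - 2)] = 2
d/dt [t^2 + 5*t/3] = 2*t + 5/3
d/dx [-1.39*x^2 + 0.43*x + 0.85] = 0.43 - 2.78*x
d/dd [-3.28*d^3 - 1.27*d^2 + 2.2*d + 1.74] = -9.84*d^2 - 2.54*d + 2.2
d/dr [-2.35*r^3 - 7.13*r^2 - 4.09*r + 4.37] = -7.05*r^2 - 14.26*r - 4.09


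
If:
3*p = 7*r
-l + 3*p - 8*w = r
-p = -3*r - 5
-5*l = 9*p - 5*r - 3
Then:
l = 123/5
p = -35/2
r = -15/2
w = -87/10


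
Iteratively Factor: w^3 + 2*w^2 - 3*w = (w)*(w^2 + 2*w - 3) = w*(w - 1)*(w + 3)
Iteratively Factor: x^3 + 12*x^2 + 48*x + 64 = (x + 4)*(x^2 + 8*x + 16) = (x + 4)^2*(x + 4)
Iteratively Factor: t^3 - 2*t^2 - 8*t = (t - 4)*(t^2 + 2*t) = t*(t - 4)*(t + 2)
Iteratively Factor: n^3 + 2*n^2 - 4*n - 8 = (n + 2)*(n^2 - 4) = (n - 2)*(n + 2)*(n + 2)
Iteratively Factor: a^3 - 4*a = (a + 2)*(a^2 - 2*a) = (a - 2)*(a + 2)*(a)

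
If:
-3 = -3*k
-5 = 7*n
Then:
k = 1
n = -5/7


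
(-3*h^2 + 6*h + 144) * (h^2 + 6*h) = -3*h^4 - 12*h^3 + 180*h^2 + 864*h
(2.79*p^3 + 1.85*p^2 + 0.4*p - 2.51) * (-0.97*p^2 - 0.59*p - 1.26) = -2.7063*p^5 - 3.4406*p^4 - 4.9949*p^3 - 0.1323*p^2 + 0.9769*p + 3.1626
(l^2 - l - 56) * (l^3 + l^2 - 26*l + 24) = l^5 - 83*l^3 - 6*l^2 + 1432*l - 1344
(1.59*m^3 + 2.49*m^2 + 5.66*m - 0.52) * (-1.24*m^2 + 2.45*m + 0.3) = -1.9716*m^5 + 0.807900000000001*m^4 - 0.440899999999998*m^3 + 15.2588*m^2 + 0.424*m - 0.156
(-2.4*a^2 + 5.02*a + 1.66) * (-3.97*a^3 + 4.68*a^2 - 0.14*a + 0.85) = 9.528*a^5 - 31.1614*a^4 + 17.2394*a^3 + 5.026*a^2 + 4.0346*a + 1.411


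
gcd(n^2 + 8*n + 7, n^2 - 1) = n + 1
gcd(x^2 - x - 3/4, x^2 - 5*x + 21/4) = x - 3/2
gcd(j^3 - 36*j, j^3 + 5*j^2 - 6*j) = j^2 + 6*j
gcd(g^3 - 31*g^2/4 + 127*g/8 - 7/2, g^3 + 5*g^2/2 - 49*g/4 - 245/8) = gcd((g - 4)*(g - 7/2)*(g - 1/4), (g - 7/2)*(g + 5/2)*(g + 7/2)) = g - 7/2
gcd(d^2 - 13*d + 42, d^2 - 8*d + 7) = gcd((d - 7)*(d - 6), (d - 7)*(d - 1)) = d - 7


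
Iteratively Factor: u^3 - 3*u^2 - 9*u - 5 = (u + 1)*(u^2 - 4*u - 5) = (u + 1)^2*(u - 5)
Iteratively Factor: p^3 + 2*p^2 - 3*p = (p + 3)*(p^2 - p) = p*(p + 3)*(p - 1)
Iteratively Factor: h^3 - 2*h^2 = (h)*(h^2 - 2*h) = h*(h - 2)*(h)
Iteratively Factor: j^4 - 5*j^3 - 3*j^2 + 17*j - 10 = (j - 1)*(j^3 - 4*j^2 - 7*j + 10) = (j - 1)^2*(j^2 - 3*j - 10) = (j - 1)^2*(j + 2)*(j - 5)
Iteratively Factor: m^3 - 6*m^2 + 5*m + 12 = (m + 1)*(m^2 - 7*m + 12) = (m - 3)*(m + 1)*(m - 4)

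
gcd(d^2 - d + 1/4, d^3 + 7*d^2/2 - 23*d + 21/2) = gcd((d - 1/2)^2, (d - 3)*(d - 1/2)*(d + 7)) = d - 1/2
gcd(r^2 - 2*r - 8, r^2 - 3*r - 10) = r + 2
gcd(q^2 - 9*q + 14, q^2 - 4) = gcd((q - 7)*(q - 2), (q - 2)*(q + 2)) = q - 2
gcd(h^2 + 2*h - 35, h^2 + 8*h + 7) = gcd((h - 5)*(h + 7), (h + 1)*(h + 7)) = h + 7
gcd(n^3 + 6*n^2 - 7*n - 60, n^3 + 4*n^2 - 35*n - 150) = n + 5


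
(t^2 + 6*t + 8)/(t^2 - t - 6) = (t + 4)/(t - 3)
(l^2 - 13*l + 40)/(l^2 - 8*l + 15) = (l - 8)/(l - 3)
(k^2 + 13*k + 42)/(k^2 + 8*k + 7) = (k + 6)/(k + 1)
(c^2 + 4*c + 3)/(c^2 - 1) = (c + 3)/(c - 1)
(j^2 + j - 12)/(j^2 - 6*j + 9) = (j + 4)/(j - 3)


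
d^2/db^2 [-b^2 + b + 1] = -2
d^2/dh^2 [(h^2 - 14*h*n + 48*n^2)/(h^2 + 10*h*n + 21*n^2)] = 6*n*(-8*h^3 + 27*h^2*n + 774*h*n^2 + 2391*n^3)/(h^6 + 30*h^5*n + 363*h^4*n^2 + 2260*h^3*n^3 + 7623*h^2*n^4 + 13230*h*n^5 + 9261*n^6)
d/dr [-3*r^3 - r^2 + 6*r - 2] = -9*r^2 - 2*r + 6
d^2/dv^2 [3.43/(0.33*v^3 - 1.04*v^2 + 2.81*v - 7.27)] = ((7.1344 - 6.7914*v)*(0.33*v^3 - 1.04*v^2 + 2.81*v - 7.27) + 3.43*(0.99*v^2 - 2.08*v + 2.81)*(1.98*v^2 - 4.16*v + 5.62))/(0.33*v^3 - 1.04*v^2 + 2.81*v - 7.27)^3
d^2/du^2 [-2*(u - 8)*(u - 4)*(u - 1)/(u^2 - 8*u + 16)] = 48/(u^3 - 12*u^2 + 48*u - 64)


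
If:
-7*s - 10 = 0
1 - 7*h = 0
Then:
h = 1/7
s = -10/7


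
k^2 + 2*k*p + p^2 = (k + p)^2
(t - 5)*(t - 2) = t^2 - 7*t + 10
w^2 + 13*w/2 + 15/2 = (w + 3/2)*(w + 5)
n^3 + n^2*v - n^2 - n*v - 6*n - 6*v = (n - 3)*(n + 2)*(n + v)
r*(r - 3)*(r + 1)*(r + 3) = r^4 + r^3 - 9*r^2 - 9*r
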